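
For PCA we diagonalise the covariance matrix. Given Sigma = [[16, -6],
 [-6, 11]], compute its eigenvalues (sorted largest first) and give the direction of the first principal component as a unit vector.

Step 1 — characteristic polynomial of 2×2 Sigma:
  det(Sigma - λI) = λ² - trace · λ + det = 0.
  trace = 16 + 11 = 27, det = 16·11 - (-6)² = 140.
Step 2 — discriminant:
  Δ = trace² - 4·det = 729 - 560 = 169.
Step 3 — eigenvalues:
  λ = (trace ± √Δ)/2 = (27 ± 13)/2,
  λ_1 = 20,  λ_2 = 7.

Step 4 — unit eigenvector for λ_1: solve (Sigma - λ_1 I)v = 0. First row:
  (16 - 20)·v_x + (-6)·v_y = 0, i.e. (-4)·v_x + (-6)·v_y = 0,
  so v ∝ (b, λ_1 - a) = (-6, 4); multiply by -1 so the first entry is positive: u = (6, -4).
  ||u|| = √((6)² + (-4)²) = √(52) ≈ 7.2111,
  v_1 = u/||u|| ≈ (0.8321, -0.5547) (||v_1|| = 1).

λ_1 = 20,  λ_2 = 7;  v_1 ≈ (0.8321, -0.5547)


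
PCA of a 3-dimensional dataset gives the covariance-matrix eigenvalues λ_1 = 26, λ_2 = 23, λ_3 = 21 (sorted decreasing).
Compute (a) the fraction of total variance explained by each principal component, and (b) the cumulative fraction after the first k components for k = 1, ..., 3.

Step 1 — total variance = trace(Sigma) = Σ λ_i = 26 + 23 + 21 = 70.

Step 2 — fraction explained by component i = λ_i / Σ λ:
  PC1: 26/70 = 0.3714
  PC2: 23/70 = 0.3286
  PC3: 21/70 = 0.3

Step 3 — cumulative fraction after k components = (λ_1 + ... + λ_k) / Σ λ:
  k = 1: 26/70 = 0.3714
  k = 2: (26 + 23)/70 = 49/70 = 0.7
  k = 3: (26 + 23 + 21)/70 = 70/70 = 1

Summary (fraction, with percent):

explained: PC1 0.3714 (37.14%), PC2 0.3286 (32.86%), PC3 0.3 (30%);  cumulative: 0.3714, 0.7, 1


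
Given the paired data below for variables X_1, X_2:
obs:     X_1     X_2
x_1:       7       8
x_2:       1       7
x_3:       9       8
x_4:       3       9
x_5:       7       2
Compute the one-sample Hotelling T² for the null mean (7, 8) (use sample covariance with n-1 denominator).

Step 1 — sample mean vector:
  mean(X_1) = (7 + 1 + 9 + 3 + 7) / 5 = 27/5 = 5.4
  mean(X_2) = (8 + 7 + 8 + 9 + 2) / 5 = 34/5 = 6.8
  x̄ = (5.4, 6.8),  deviation x̄ - mu_0 = (5.4, 6.8) - (7, 8) = (-1.6, -1.2).

Step 2 — sample covariance matrix, S[i,j] = (1/(n-1)) · Σ_k (x_{k,i} - mean_i) · (x_{k,j} - mean_j), divisor n-1 = 4:
  S[X_1,X_1] = ((1.6)·(1.6) + (-4.4)·(-4.4) + (3.6)·(3.6) + (-2.4)·(-2.4) + (1.6)·(1.6)) / 4 = 43.2/4 = 10.8
  S[X_1,X_2] = ((1.6)·(1.2) + (-4.4)·(0.2) + (3.6)·(1.2) + (-2.4)·(2.2) + (1.6)·(-4.8)) / 4 = -7.6/4 = -1.9
  S[X_2,X_2] = ((1.2)·(1.2) + (0.2)·(0.2) + (1.2)·(1.2) + (2.2)·(2.2) + (-4.8)·(-4.8)) / 4 = 30.8/4 = 7.7
  S = [[10.8, -1.9],
 [-1.9, 7.7]].

Step 3 — invert S. det(S) = 10.8·7.7 - (-1.9)² = 79.55.
  S^{-1} = (1/det) · [[d, -b], [-b, a]] = [[0.0968, 0.0239],
 [0.0239, 0.1358]].

Step 4 — quadratic form (x̄ - mu_0)^T · S^{-1} · (x̄ - mu_0):
  S^{-1} · (x̄ - mu_0) = (-0.1835, -0.2011),
  (x̄ - mu_0)^T · [...] = (-1.6)·(-0.1835) + (-1.2)·(-0.2011) = 0.535.

Step 5 — scale by n: T² = 5 · 0.535 = 2.675.

T² ≈ 2.675


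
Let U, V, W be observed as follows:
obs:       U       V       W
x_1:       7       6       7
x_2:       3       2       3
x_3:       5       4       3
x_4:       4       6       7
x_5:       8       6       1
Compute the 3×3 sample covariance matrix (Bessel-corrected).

Step 1 — column means:
  mean(U) = (7 + 3 + 5 + 4 + 8) / 5 = 27/5 = 5.4
  mean(V) = (6 + 2 + 4 + 6 + 6) / 5 = 24/5 = 4.8
  mean(W) = (7 + 3 + 3 + 7 + 1) / 5 = 21/5 = 4.2

Step 2 — sample covariance S[i,j] = (1/(n-1)) · Σ_k (x_{k,i} - mean_i) · (x_{k,j} - mean_j), with n-1 = 4.
  S[U,U] = ((1.6)·(1.6) + (-2.4)·(-2.4) + (-0.4)·(-0.4) + (-1.4)·(-1.4) + (2.6)·(2.6)) / 4 = 17.2/4 = 4.3
  S[U,V] = ((1.6)·(1.2) + (-2.4)·(-2.8) + (-0.4)·(-0.8) + (-1.4)·(1.2) + (2.6)·(1.2)) / 4 = 10.4/4 = 2.6
  S[U,W] = ((1.6)·(2.8) + (-2.4)·(-1.2) + (-0.4)·(-1.2) + (-1.4)·(2.8) + (2.6)·(-3.2)) / 4 = -4.4/4 = -1.1
  S[V,V] = ((1.2)·(1.2) + (-2.8)·(-2.8) + (-0.8)·(-0.8) + (1.2)·(1.2) + (1.2)·(1.2)) / 4 = 12.8/4 = 3.2
  S[V,W] = ((1.2)·(2.8) + (-2.8)·(-1.2) + (-0.8)·(-1.2) + (1.2)·(2.8) + (1.2)·(-3.2)) / 4 = 7.2/4 = 1.8
  S[W,W] = ((2.8)·(2.8) + (-1.2)·(-1.2) + (-1.2)·(-1.2) + (2.8)·(2.8) + (-3.2)·(-3.2)) / 4 = 28.8/4 = 7.2

S is symmetric (S[j,i] = S[i,j]). Assembling:

S = [[4.3, 2.6, -1.1],
 [2.6, 3.2, 1.8],
 [-1.1, 1.8, 7.2]]


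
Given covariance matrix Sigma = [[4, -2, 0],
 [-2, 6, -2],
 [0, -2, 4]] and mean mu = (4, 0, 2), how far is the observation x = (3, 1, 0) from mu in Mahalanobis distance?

Step 1 — centre the observation: (x - mu) = (-1, 1, -2).

Step 2 — invert Sigma (cofactor / det for 3×3, or solve directly):
  Sigma^{-1} = [[0.3125, 0.125, 0.0625],
 [0.125, 0.25, 0.125],
 [0.0625, 0.125, 0.3125]].

Step 3 — form the quadratic (x - mu)^T · Sigma^{-1} · (x - mu):
  Sigma^{-1} · (x - mu) = (-0.3125, -0.125, -0.5625).
  (x - mu)^T · [Sigma^{-1} · (x - mu)] = (-1)·(-0.3125) + (1)·(-0.125) + (-2)·(-0.5625) = 1.3125.

Step 4 — take square root: d = √(1.3125) ≈ 1.1456.

d(x, mu) = √(1.3125) ≈ 1.1456


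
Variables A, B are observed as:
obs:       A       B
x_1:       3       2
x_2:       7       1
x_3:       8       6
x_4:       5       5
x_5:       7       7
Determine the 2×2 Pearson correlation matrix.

Step 1 — column means:
  mean(A) = (3 + 7 + 8 + 5 + 7) / 5 = 30/5 = 6
  mean(B) = (2 + 1 + 6 + 5 + 7) / 5 = 21/5 = 4.2

Step 2 — sample variances and covariances s[i,j] = (1/(n-1)) · Σ_k (x_{k,i} - mean_i) · (x_{k,j} - mean_j), with n-1 = 4:
  s[A,A] = ((-3)·(-3) + (1)·(1) + (2)·(2) + (-1)·(-1) + (1)·(1)) / 4 = 16/4 = 4
  s[A,B] = ((-3)·(-2.2) + (1)·(-3.2) + (2)·(1.8) + (-1)·(0.8) + (1)·(2.8)) / 4 = 9/4 = 2.25
  s[B,B] = ((-2.2)·(-2.2) + (-3.2)·(-3.2) + (1.8)·(1.8) + (0.8)·(0.8) + (2.8)·(2.8)) / 4 = 26.8/4 = 6.7
  Sample standard deviations s_i = √(s[i,i]):
  s(A) = √(4) = 2
  s(B) = √(6.7) = 2.5884

Step 3 — r_{ij} = s_{ij} / (s_i · s_j):
  r[A,A] = 1 (diagonal).
  r[A,B] = 2.25 / (2 · 2.5884) = 2.25 / 5.1769 = 0.4346
  r[B,B] = 1 (diagonal).

R is symmetric with unit diagonal. Assembling:

R = [[1, 0.4346],
 [0.4346, 1]]


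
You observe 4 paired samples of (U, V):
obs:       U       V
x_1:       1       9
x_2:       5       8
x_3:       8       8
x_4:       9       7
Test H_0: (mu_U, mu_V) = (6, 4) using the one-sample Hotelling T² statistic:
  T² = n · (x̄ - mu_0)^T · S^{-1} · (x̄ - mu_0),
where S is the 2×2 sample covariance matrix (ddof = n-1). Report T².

Step 1 — sample mean vector:
  mean(U) = (1 + 5 + 8 + 9) / 4 = 23/4 = 5.75
  mean(V) = (9 + 8 + 8 + 7) / 4 = 32/4 = 8
  x̄ = (5.75, 8),  deviation x̄ - mu_0 = (5.75, 8) - (6, 4) = (-0.25, 4).

Step 2 — sample covariance matrix, S[i,j] = (1/(n-1)) · Σ_k (x_{k,i} - mean_i) · (x_{k,j} - mean_j), divisor n-1 = 3:
  S[U,U] = ((-4.75)·(-4.75) + (-0.75)·(-0.75) + (2.25)·(2.25) + (3.25)·(3.25)) / 3 = 38.75/3 = 12.9167
  S[U,V] = ((-4.75)·(1) + (-0.75)·(0) + (2.25)·(0) + (3.25)·(-1)) / 3 = -8/3 = -2.6667
  S[V,V] = ((1)·(1) + (0)·(0) + (0)·(0) + (-1)·(-1)) / 3 = 2/3 = 0.6667
  S = [[12.9167, -2.6667],
 [-2.6667, 0.6667]].

Step 3 — invert S. det(S) = 12.9167·0.6667 - (-2.6667)² = 1.5.
  S^{-1} = (1/det) · [[d, -b], [-b, a]] = [[0.4444, 1.7778],
 [1.7778, 8.6111]].

Step 4 — quadratic form (x̄ - mu_0)^T · S^{-1} · (x̄ - mu_0):
  S^{-1} · (x̄ - mu_0) = (7, 34),
  (x̄ - mu_0)^T · [...] = (-0.25)·(7) + (4)·(34) = 134.25.

Step 5 — scale by n: T² = 4 · 134.25 = 537.

T² ≈ 537


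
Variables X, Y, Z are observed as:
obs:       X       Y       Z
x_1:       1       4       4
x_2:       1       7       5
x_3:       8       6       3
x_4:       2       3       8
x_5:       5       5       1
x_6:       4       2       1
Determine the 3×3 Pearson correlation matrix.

Step 1 — column means:
  mean(X) = (1 + 1 + 8 + 2 + 5 + 4) / 6 = 21/6 = 3.5
  mean(Y) = (4 + 7 + 6 + 3 + 5 + 2) / 6 = 27/6 = 4.5
  mean(Z) = (4 + 5 + 3 + 8 + 1 + 1) / 6 = 22/6 = 3.6667

Step 2 — sample variances and covariances s[i,j] = (1/(n-1)) · Σ_k (x_{k,i} - mean_i) · (x_{k,j} - mean_j), with n-1 = 5:
  s[X,X] = ((-2.5)·(-2.5) + (-2.5)·(-2.5) + (4.5)·(4.5) + (-1.5)·(-1.5) + (1.5)·(1.5) + (0.5)·(0.5)) / 5 = 37.5/5 = 7.5
  s[X,Y] = ((-2.5)·(-0.5) + (-2.5)·(2.5) + (4.5)·(1.5) + (-1.5)·(-1.5) + (1.5)·(0.5) + (0.5)·(-2.5)) / 5 = 3.5/5 = 0.7
  s[X,Z] = ((-2.5)·(0.3333) + (-2.5)·(1.3333) + (4.5)·(-0.6667) + (-1.5)·(4.3333) + (1.5)·(-2.6667) + (0.5)·(-2.6667)) / 5 = -19/5 = -3.8
  s[Y,Y] = ((-0.5)·(-0.5) + (2.5)·(2.5) + (1.5)·(1.5) + (-1.5)·(-1.5) + (0.5)·(0.5) + (-2.5)·(-2.5)) / 5 = 17.5/5 = 3.5
  s[Y,Z] = ((-0.5)·(0.3333) + (2.5)·(1.3333) + (1.5)·(-0.6667) + (-1.5)·(4.3333) + (0.5)·(-2.6667) + (-2.5)·(-2.6667)) / 5 = 1/5 = 0.2
  s[Z,Z] = ((0.3333)·(0.3333) + (1.3333)·(1.3333) + (-0.6667)·(-0.6667) + (4.3333)·(4.3333) + (-2.6667)·(-2.6667) + (-2.6667)·(-2.6667)) / 5 = 35.3333/5 = 7.0667
  Sample standard deviations s_i = √(s[i,i]):
  s(X) = √(7.5) = 2.7386
  s(Y) = √(3.5) = 1.8708
  s(Z) = √(7.0667) = 2.6583

Step 3 — r_{ij} = s_{ij} / (s_i · s_j):
  r[X,X] = 1 (diagonal).
  r[X,Y] = 0.7 / (2.7386 · 1.8708) = 0.7 / 5.1235 = 0.1366
  r[X,Z] = -3.8 / (2.7386 · 2.6583) = -3.8 / 7.2801 = -0.522
  r[Y,Y] = 1 (diagonal).
  r[Y,Z] = 0.2 / (1.8708 · 2.6583) = 0.2 / 4.9733 = 0.0402
  r[Z,Z] = 1 (diagonal).

R is symmetric with unit diagonal. Assembling:

R = [[1, 0.1366, -0.522],
 [0.1366, 1, 0.0402],
 [-0.522, 0.0402, 1]]


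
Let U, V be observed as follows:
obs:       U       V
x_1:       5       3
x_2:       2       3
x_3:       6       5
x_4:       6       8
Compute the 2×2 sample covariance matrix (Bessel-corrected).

Step 1 — column means:
  mean(U) = (5 + 2 + 6 + 6) / 4 = 19/4 = 4.75
  mean(V) = (3 + 3 + 5 + 8) / 4 = 19/4 = 4.75

Step 2 — sample covariance S[i,j] = (1/(n-1)) · Σ_k (x_{k,i} - mean_i) · (x_{k,j} - mean_j), with n-1 = 3.
  S[U,U] = ((0.25)·(0.25) + (-2.75)·(-2.75) + (1.25)·(1.25) + (1.25)·(1.25)) / 3 = 10.75/3 = 3.5833
  S[U,V] = ((0.25)·(-1.75) + (-2.75)·(-1.75) + (1.25)·(0.25) + (1.25)·(3.25)) / 3 = 8.75/3 = 2.9167
  S[V,V] = ((-1.75)·(-1.75) + (-1.75)·(-1.75) + (0.25)·(0.25) + (3.25)·(3.25)) / 3 = 16.75/3 = 5.5833

S is symmetric (S[j,i] = S[i,j]). Assembling:

S = [[3.5833, 2.9167],
 [2.9167, 5.5833]]


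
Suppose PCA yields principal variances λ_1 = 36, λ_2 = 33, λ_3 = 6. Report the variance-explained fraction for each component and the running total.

Step 1 — total variance = trace(Sigma) = Σ λ_i = 36 + 33 + 6 = 75.

Step 2 — fraction explained by component i = λ_i / Σ λ:
  PC1: 36/75 = 0.48
  PC2: 33/75 = 0.44
  PC3: 6/75 = 0.08

Step 3 — cumulative fraction after k components = (λ_1 + ... + λ_k) / Σ λ:
  k = 1: 36/75 = 0.48
  k = 2: (36 + 33)/75 = 69/75 = 0.92
  k = 3: (36 + 33 + 6)/75 = 75/75 = 1

Summary (fraction, with percent):

explained: PC1 0.48 (48%), PC2 0.44 (44%), PC3 0.08 (8%);  cumulative: 0.48, 0.92, 1


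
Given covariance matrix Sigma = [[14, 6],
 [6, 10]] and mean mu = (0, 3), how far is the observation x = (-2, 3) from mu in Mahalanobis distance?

Step 1 — centre the observation: (x - mu) = (-2, 0).

Step 2 — invert Sigma. det(Sigma) = 14·10 - (6)² = 104.
  Sigma^{-1} = (1/det) · [[d, -b], [-b, a]] = [[0.0962, -0.0577],
 [-0.0577, 0.1346]].

Step 3 — form the quadratic (x - mu)^T · Sigma^{-1} · (x - mu):
  Sigma^{-1} · (x - mu) = (-0.1923, 0.1154).
  (x - mu)^T · [Sigma^{-1} · (x - mu)] = (-2)·(-0.1923) + (0)·(0.1154) = 0.3846.

Step 4 — take square root: d = √(0.3846) ≈ 0.6202.

d(x, mu) = √(0.3846) ≈ 0.6202


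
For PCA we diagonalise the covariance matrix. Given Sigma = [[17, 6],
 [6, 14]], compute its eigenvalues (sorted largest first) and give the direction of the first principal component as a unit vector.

Step 1 — characteristic polynomial of 2×2 Sigma:
  det(Sigma - λI) = λ² - trace · λ + det = 0.
  trace = 17 + 14 = 31, det = 17·14 - (6)² = 202.
Step 2 — discriminant:
  Δ = trace² - 4·det = 961 - 808 = 153.
Step 3 — eigenvalues:
  λ = (trace ± √Δ)/2 = (31 ± 12.3693)/2,
  λ_1 = 21.6847,  λ_2 = 9.3153.

Step 4 — unit eigenvector for λ_1: solve (Sigma - λ_1 I)v = 0. First row:
  (17 - 21.6847)·v_x + (6)·v_y = 0, i.e. (-4.6847)·v_x + (6)·v_y = 0,
  so v ∝ (b, λ_1 - a) = (6, 4.6847) = u.
  ||u|| = √((6)² + (4.6847)²) = √(57.946) ≈ 7.6122,
  v_1 = u/||u|| ≈ (0.7882, 0.6154) (||v_1|| = 1).

λ_1 = 21.6847,  λ_2 = 9.3153;  v_1 ≈ (0.7882, 0.6154)


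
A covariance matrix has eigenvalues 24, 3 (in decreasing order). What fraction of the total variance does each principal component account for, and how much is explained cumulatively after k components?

Step 1 — total variance = trace(Sigma) = Σ λ_i = 24 + 3 = 27.

Step 2 — fraction explained by component i = λ_i / Σ λ:
  PC1: 24/27 = 0.8889
  PC2: 3/27 = 0.1111

Step 3 — cumulative fraction after k components = (λ_1 + ... + λ_k) / Σ λ:
  k = 1: 24/27 = 0.8889
  k = 2: (24 + 3)/27 = 27/27 = 1

Summary (fraction, with percent):

explained: PC1 0.8889 (88.89%), PC2 0.1111 (11.11%);  cumulative: 0.8889, 1


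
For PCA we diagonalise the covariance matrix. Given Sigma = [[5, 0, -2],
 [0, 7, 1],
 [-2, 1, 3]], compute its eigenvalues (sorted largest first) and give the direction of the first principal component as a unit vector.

Step 1 — characteristic polynomial p(λ) = det(λI - Sigma) = λ³ - tr·λ² + c_1·λ - det, where tr = trace, c_1 = sum of the principal 2×2 minors, det = det(Sigma):
  tr = 5 + 7 + 3 = 15,
  c_1 = (5·7 - (0)²) + (5·3 - (-2)²) + (7·3 - (1)²) = 35 + 11 + 20 = 66,
  det = 5·(7·3 - (1)²) - (0)·((0)·3 - (1)·(-2)) + (-2)·((0)·(1) - 7·(-2)) = 5·(20) - (0)·(2) + (-2)·(14) = 72.
  So p(λ) = λ³ - 15λ² + 66λ - 72.
Step 2 — look for an integer root (rational root theorem: any rational root is an integer divisor of 72). Testing λ = 6:
  p(6) = 216 - 540 + 396 - 72 = 0  ✓
  Dividing out (λ - 6): p(λ) = (λ - 6)(λ² - 9λ + 12).
Step 3 — remaining eigenvalues from the quadratic λ² - 9λ + 12 = 0:
  Δ = 9² - 4·12 = 81 - 48 = 33,  λ = (9 ± √33)/2 = (9 ± 5.7446)/2 ≈ 7.3723 or 1.6277.
  Sorted: λ_1 = 7.3723,  λ_2 = 6,  λ_3 = 1.6277  (check: sum = 15 = tr ✓).

Step 4 — unit eigenvector for λ_1 ≈ 7.3723: v spans the null space of (Sigma - λ_1 I), whose rows are
  r_1 = (-2.3723, 0, -2),  r_2 = (0, -0.3723, 1),  r_3 = (-2, 1, -4.3723).
  v is orthogonal to every row, so take v ∝ r_1 × r_2 = ((0)·(1) - (-2)·(-0.3723), (-2)·(0) - (-2.3723)·(1), (-2.3723)·(-0.3723) - (0)·(0)) ≈ (-0.7446, 2.3723, 0.8832).
  Rescale (multiply by -1 so the first nonzero entry is positive): u = (0.7446, -2.3723, -0.8832).
  ||u|| = √((0.7446)² + (-2.3723)² + (-0.8832)²) = √(6.9621) ≈ 2.6386,  v_1 = u/||u|| ≈ (0.2822, -0.8991, -0.3347) (||v_1|| = 1).

λ_1 = 7.3723,  λ_2 = 6,  λ_3 = 1.6277;  v_1 ≈ (0.2822, -0.8991, -0.3347)


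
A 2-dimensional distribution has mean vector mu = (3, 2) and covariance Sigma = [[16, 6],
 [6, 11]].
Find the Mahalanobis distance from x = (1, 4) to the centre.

Step 1 — centre the observation: (x - mu) = (-2, 2).

Step 2 — invert Sigma. det(Sigma) = 16·11 - (6)² = 140.
  Sigma^{-1} = (1/det) · [[d, -b], [-b, a]] = [[0.0786, -0.0429],
 [-0.0429, 0.1143]].

Step 3 — form the quadratic (x - mu)^T · Sigma^{-1} · (x - mu):
  Sigma^{-1} · (x - mu) = (-0.2429, 0.3143).
  (x - mu)^T · [Sigma^{-1} · (x - mu)] = (-2)·(-0.2429) + (2)·(0.3143) = 1.1143.

Step 4 — take square root: d = √(1.1143) ≈ 1.0556.

d(x, mu) = √(1.1143) ≈ 1.0556


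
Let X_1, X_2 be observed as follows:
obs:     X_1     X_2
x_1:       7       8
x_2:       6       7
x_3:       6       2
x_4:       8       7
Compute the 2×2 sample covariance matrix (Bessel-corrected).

Step 1 — column means:
  mean(X_1) = (7 + 6 + 6 + 8) / 4 = 27/4 = 6.75
  mean(X_2) = (8 + 7 + 2 + 7) / 4 = 24/4 = 6

Step 2 — sample covariance S[i,j] = (1/(n-1)) · Σ_k (x_{k,i} - mean_i) · (x_{k,j} - mean_j), with n-1 = 3.
  S[X_1,X_1] = ((0.25)·(0.25) + (-0.75)·(-0.75) + (-0.75)·(-0.75) + (1.25)·(1.25)) / 3 = 2.75/3 = 0.9167
  S[X_1,X_2] = ((0.25)·(2) + (-0.75)·(1) + (-0.75)·(-4) + (1.25)·(1)) / 3 = 4/3 = 1.3333
  S[X_2,X_2] = ((2)·(2) + (1)·(1) + (-4)·(-4) + (1)·(1)) / 3 = 22/3 = 7.3333

S is symmetric (S[j,i] = S[i,j]). Assembling:

S = [[0.9167, 1.3333],
 [1.3333, 7.3333]]


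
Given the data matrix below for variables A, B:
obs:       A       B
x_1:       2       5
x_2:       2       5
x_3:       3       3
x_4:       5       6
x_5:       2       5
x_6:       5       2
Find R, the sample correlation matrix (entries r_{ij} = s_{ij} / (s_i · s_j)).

Step 1 — column means:
  mean(A) = (2 + 2 + 3 + 5 + 2 + 5) / 6 = 19/6 = 3.1667
  mean(B) = (5 + 5 + 3 + 6 + 5 + 2) / 6 = 26/6 = 4.3333

Step 2 — sample variances and covariances s[i,j] = (1/(n-1)) · Σ_k (x_{k,i} - mean_i) · (x_{k,j} - mean_j), with n-1 = 5:
  s[A,A] = ((-1.1667)·(-1.1667) + (-1.1667)·(-1.1667) + (-0.1667)·(-0.1667) + (1.8333)·(1.8333) + (-1.1667)·(-1.1667) + (1.8333)·(1.8333)) / 5 = 10.8333/5 = 2.1667
  s[A,B] = ((-1.1667)·(0.6667) + (-1.1667)·(0.6667) + (-0.1667)·(-1.3333) + (1.8333)·(1.6667) + (-1.1667)·(0.6667) + (1.8333)·(-2.3333)) / 5 = -3.3333/5 = -0.6667
  s[B,B] = ((0.6667)·(0.6667) + (0.6667)·(0.6667) + (-1.3333)·(-1.3333) + (1.6667)·(1.6667) + (0.6667)·(0.6667) + (-2.3333)·(-2.3333)) / 5 = 11.3333/5 = 2.2667
  Sample standard deviations s_i = √(s[i,i]):
  s(A) = √(2.1667) = 1.472
  s(B) = √(2.2667) = 1.5055

Step 3 — r_{ij} = s_{ij} / (s_i · s_j):
  r[A,A] = 1 (diagonal).
  r[A,B] = -0.6667 / (1.472 · 1.5055) = -0.6667 / 2.2161 = -0.3008
  r[B,B] = 1 (diagonal).

R is symmetric with unit diagonal. Assembling:

R = [[1, -0.3008],
 [-0.3008, 1]]


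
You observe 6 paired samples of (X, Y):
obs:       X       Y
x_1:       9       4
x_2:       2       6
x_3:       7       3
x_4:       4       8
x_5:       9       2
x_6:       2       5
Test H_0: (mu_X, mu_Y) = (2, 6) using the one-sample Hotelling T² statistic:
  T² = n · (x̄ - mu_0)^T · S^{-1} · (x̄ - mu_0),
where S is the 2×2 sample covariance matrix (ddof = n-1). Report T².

Step 1 — sample mean vector:
  mean(X) = (9 + 2 + 7 + 4 + 9 + 2) / 6 = 33/6 = 5.5
  mean(Y) = (4 + 6 + 3 + 8 + 2 + 5) / 6 = 28/6 = 4.6667
  x̄ = (5.5, 4.6667),  deviation x̄ - mu_0 = (5.5, 4.6667) - (2, 6) = (3.5, -1.3333).

Step 2 — sample covariance matrix, S[i,j] = (1/(n-1)) · Σ_k (x_{k,i} - mean_i) · (x_{k,j} - mean_j), divisor n-1 = 5:
  S[X,X] = ((3.5)·(3.5) + (-3.5)·(-3.5) + (1.5)·(1.5) + (-1.5)·(-1.5) + (3.5)·(3.5) + (-3.5)·(-3.5)) / 5 = 53.5/5 = 10.7
  S[X,Y] = ((3.5)·(-0.6667) + (-3.5)·(1.3333) + (1.5)·(-1.6667) + (-1.5)·(3.3333) + (3.5)·(-2.6667) + (-3.5)·(0.3333)) / 5 = -25/5 = -5
  S[Y,Y] = ((-0.6667)·(-0.6667) + (1.3333)·(1.3333) + (-1.6667)·(-1.6667) + (3.3333)·(3.3333) + (-2.6667)·(-2.6667) + (0.3333)·(0.3333)) / 5 = 23.3333/5 = 4.6667
  S = [[10.7, -5],
 [-5, 4.6667]].

Step 3 — invert S. det(S) = 10.7·4.6667 - (-5)² = 24.9333.
  S^{-1} = (1/det) · [[d, -b], [-b, a]] = [[0.1872, 0.2005],
 [0.2005, 0.4291]].

Step 4 — quadratic form (x̄ - mu_0)^T · S^{-1} · (x̄ - mu_0):
  S^{-1} · (x̄ - mu_0) = (0.3877, 0.1297),
  (x̄ - mu_0)^T · [...] = (3.5)·(0.3877) + (-1.3333)·(0.1297) = 1.184.

Step 5 — scale by n: T² = 6 · 1.184 = 7.1043.

T² ≈ 7.1043


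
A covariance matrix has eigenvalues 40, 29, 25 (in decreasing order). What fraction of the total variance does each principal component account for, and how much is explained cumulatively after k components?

Step 1 — total variance = trace(Sigma) = Σ λ_i = 40 + 29 + 25 = 94.

Step 2 — fraction explained by component i = λ_i / Σ λ:
  PC1: 40/94 = 0.4255
  PC2: 29/94 = 0.3085
  PC3: 25/94 = 0.266

Step 3 — cumulative fraction after k components = (λ_1 + ... + λ_k) / Σ λ:
  k = 1: 40/94 = 0.4255
  k = 2: (40 + 29)/94 = 69/94 = 0.734
  k = 3: (40 + 29 + 25)/94 = 94/94 = 1

Summary (fraction, with percent):

explained: PC1 0.4255 (42.55%), PC2 0.3085 (30.85%), PC3 0.266 (26.6%);  cumulative: 0.4255, 0.734, 1


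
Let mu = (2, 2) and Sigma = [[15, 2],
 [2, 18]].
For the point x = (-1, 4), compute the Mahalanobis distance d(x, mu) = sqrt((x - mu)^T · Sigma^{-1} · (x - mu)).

Step 1 — centre the observation: (x - mu) = (-3, 2).

Step 2 — invert Sigma. det(Sigma) = 15·18 - (2)² = 266.
  Sigma^{-1} = (1/det) · [[d, -b], [-b, a]] = [[0.0677, -0.0075],
 [-0.0075, 0.0564]].

Step 3 — form the quadratic (x - mu)^T · Sigma^{-1} · (x - mu):
  Sigma^{-1} · (x - mu) = (-0.218, 0.1353).
  (x - mu)^T · [Sigma^{-1} · (x - mu)] = (-3)·(-0.218) + (2)·(0.1353) = 0.9248.

Step 4 — take square root: d = √(0.9248) ≈ 0.9617.

d(x, mu) = √(0.9248) ≈ 0.9617


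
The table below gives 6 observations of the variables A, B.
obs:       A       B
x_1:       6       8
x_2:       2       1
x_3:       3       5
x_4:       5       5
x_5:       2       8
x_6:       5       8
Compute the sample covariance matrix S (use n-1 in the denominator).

Step 1 — column means:
  mean(A) = (6 + 2 + 3 + 5 + 2 + 5) / 6 = 23/6 = 3.8333
  mean(B) = (8 + 1 + 5 + 5 + 8 + 8) / 6 = 35/6 = 5.8333

Step 2 — sample covariance S[i,j] = (1/(n-1)) · Σ_k (x_{k,i} - mean_i) · (x_{k,j} - mean_j), with n-1 = 5.
  S[A,A] = ((2.1667)·(2.1667) + (-1.8333)·(-1.8333) + (-0.8333)·(-0.8333) + (1.1667)·(1.1667) + (-1.8333)·(-1.8333) + (1.1667)·(1.1667)) / 5 = 14.8333/5 = 2.9667
  S[A,B] = ((2.1667)·(2.1667) + (-1.8333)·(-4.8333) + (-0.8333)·(-0.8333) + (1.1667)·(-0.8333) + (-1.8333)·(2.1667) + (1.1667)·(2.1667)) / 5 = 11.8333/5 = 2.3667
  S[B,B] = ((2.1667)·(2.1667) + (-4.8333)·(-4.8333) + (-0.8333)·(-0.8333) + (-0.8333)·(-0.8333) + (2.1667)·(2.1667) + (2.1667)·(2.1667)) / 5 = 38.8333/5 = 7.7667

S is symmetric (S[j,i] = S[i,j]). Assembling:

S = [[2.9667, 2.3667],
 [2.3667, 7.7667]]


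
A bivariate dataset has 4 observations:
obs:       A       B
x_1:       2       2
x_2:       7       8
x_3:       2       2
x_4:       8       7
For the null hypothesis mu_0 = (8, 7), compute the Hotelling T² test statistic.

Step 1 — sample mean vector:
  mean(A) = (2 + 7 + 2 + 8) / 4 = 19/4 = 4.75
  mean(B) = (2 + 8 + 2 + 7) / 4 = 19/4 = 4.75
  x̄ = (4.75, 4.75),  deviation x̄ - mu_0 = (4.75, 4.75) - (8, 7) = (-3.25, -2.25).

Step 2 — sample covariance matrix, S[i,j] = (1/(n-1)) · Σ_k (x_{k,i} - mean_i) · (x_{k,j} - mean_j), divisor n-1 = 3:
  S[A,A] = ((-2.75)·(-2.75) + (2.25)·(2.25) + (-2.75)·(-2.75) + (3.25)·(3.25)) / 3 = 30.75/3 = 10.25
  S[A,B] = ((-2.75)·(-2.75) + (2.25)·(3.25) + (-2.75)·(-2.75) + (3.25)·(2.25)) / 3 = 29.75/3 = 9.9167
  S[B,B] = ((-2.75)·(-2.75) + (3.25)·(3.25) + (-2.75)·(-2.75) + (2.25)·(2.25)) / 3 = 30.75/3 = 10.25
  S = [[10.25, 9.9167],
 [9.9167, 10.25]].

Step 3 — invert S. det(S) = 10.25·10.25 - (9.9167)² = 6.7222.
  S^{-1} = (1/det) · [[d, -b], [-b, a]] = [[1.5248, -1.4752],
 [-1.4752, 1.5248]].

Step 4 — quadratic form (x̄ - mu_0)^T · S^{-1} · (x̄ - mu_0):
  S^{-1} · (x̄ - mu_0) = (-1.6364, 1.3636),
  (x̄ - mu_0)^T · [...] = (-3.25)·(-1.6364) + (-2.25)·(1.3636) = 2.25.

Step 5 — scale by n: T² = 4 · 2.25 = 9.

T² ≈ 9


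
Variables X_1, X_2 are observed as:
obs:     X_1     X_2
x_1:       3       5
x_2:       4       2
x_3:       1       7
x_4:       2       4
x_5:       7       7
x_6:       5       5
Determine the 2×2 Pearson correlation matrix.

Step 1 — column means:
  mean(X_1) = (3 + 4 + 1 + 2 + 7 + 5) / 6 = 22/6 = 3.6667
  mean(X_2) = (5 + 2 + 7 + 4 + 7 + 5) / 6 = 30/6 = 5

Step 2 — sample variances and covariances s[i,j] = (1/(n-1)) · Σ_k (x_{k,i} - mean_i) · (x_{k,j} - mean_j), with n-1 = 5:
  s[X_1,X_1] = ((-0.6667)·(-0.6667) + (0.3333)·(0.3333) + (-2.6667)·(-2.6667) + (-1.6667)·(-1.6667) + (3.3333)·(3.3333) + (1.3333)·(1.3333)) / 5 = 23.3333/5 = 4.6667
  s[X_1,X_2] = ((-0.6667)·(0) + (0.3333)·(-3) + (-2.6667)·(2) + (-1.6667)·(-1) + (3.3333)·(2) + (1.3333)·(0)) / 5 = 2/5 = 0.4
  s[X_2,X_2] = ((0)·(0) + (-3)·(-3) + (2)·(2) + (-1)·(-1) + (2)·(2) + (0)·(0)) / 5 = 18/5 = 3.6
  Sample standard deviations s_i = √(s[i,i]):
  s(X_1) = √(4.6667) = 2.1602
  s(X_2) = √(3.6) = 1.8974

Step 3 — r_{ij} = s_{ij} / (s_i · s_j):
  r[X_1,X_1] = 1 (diagonal).
  r[X_1,X_2] = 0.4 / (2.1602 · 1.8974) = 0.4 / 4.0988 = 0.0976
  r[X_2,X_2] = 1 (diagonal).

R is symmetric with unit diagonal. Assembling:

R = [[1, 0.0976],
 [0.0976, 1]]


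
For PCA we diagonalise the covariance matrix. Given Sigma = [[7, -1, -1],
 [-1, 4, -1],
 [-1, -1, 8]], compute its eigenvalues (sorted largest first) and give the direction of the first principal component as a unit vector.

Step 1 — characteristic polynomial p(λ) = det(λI - Sigma) = λ³ - tr·λ² + c_1·λ - det, where tr = trace, c_1 = sum of the principal 2×2 minors, det = det(Sigma):
  tr = 7 + 4 + 8 = 19,
  c_1 = (7·4 - (-1)²) + (7·8 - (-1)²) + (4·8 - (-1)²) = 27 + 55 + 31 = 113,
  det = 7·(4·8 - (-1)²) - (-1)·((-1)·8 - (-1)·(-1)) + (-1)·((-1)·(-1) - 4·(-1)) = 7·(31) - (-1)·(-9) + (-1)·(5) = 203.
  So p(λ) = λ³ - 19λ² + 113λ - 203.
Step 2 — look for an integer root (rational root theorem: any rational root is an integer divisor of 203). Testing λ = 7:
  p(7) = 343 - 931 + 791 - 203 = 0  ✓
  Dividing out (λ - 7): p(λ) = (λ - 7)(λ² - 12λ + 29).
Step 3 — remaining eigenvalues from the quadratic λ² - 12λ + 29 = 0:
  Δ = 12² - 4·29 = 144 - 116 = 28,  λ = (12 ± √28)/2 = (12 ± 5.2915)/2 ≈ 8.6458 or 3.3542.
  Sorted: λ_1 = 8.6458,  λ_2 = 7,  λ_3 = 3.3542  (check: sum = 19 = tr ✓).

Step 4 — unit eigenvector for λ_1 ≈ 8.6458: v spans the null space of (Sigma - λ_1 I), whose rows are
  r_1 = (-1.6458, -1, -1),  r_2 = (-1, -4.6458, -1),  r_3 = (-1, -1, -0.6458).
  v is orthogonal to every row, so take v ∝ r_1 × r_2 = ((-1)·(-1) - (-1)·(-4.6458), (-1)·(-1) - (-1.6458)·(-1), (-1.6458)·(-4.6458) - (-1)·(-1)) ≈ (-3.6458, -0.6458, 6.6458).
  Rescale (multiply by -1 so the first nonzero entry is positive): u = (3.6458, 0.6458, -6.6458).
  ||u|| = √((3.6458)² + (0.6458)² + (-6.6458)²) = √(57.8745) ≈ 7.6075,  v_1 = u/||u|| ≈ (0.4792, 0.0849, -0.8736) (||v_1|| = 1).

λ_1 = 8.6458,  λ_2 = 7,  λ_3 = 3.3542;  v_1 ≈ (0.4792, 0.0849, -0.8736)


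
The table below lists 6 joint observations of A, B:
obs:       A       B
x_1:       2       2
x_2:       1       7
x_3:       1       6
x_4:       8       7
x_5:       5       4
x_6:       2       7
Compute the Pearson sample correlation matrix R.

Step 1 — column means:
  mean(A) = (2 + 1 + 1 + 8 + 5 + 2) / 6 = 19/6 = 3.1667
  mean(B) = (2 + 7 + 6 + 7 + 4 + 7) / 6 = 33/6 = 5.5

Step 2 — sample variances and covariances s[i,j] = (1/(n-1)) · Σ_k (x_{k,i} - mean_i) · (x_{k,j} - mean_j), with n-1 = 5:
  s[A,A] = ((-1.1667)·(-1.1667) + (-2.1667)·(-2.1667) + (-2.1667)·(-2.1667) + (4.8333)·(4.8333) + (1.8333)·(1.8333) + (-1.1667)·(-1.1667)) / 5 = 38.8333/5 = 7.7667
  s[A,B] = ((-1.1667)·(-3.5) + (-2.1667)·(1.5) + (-2.1667)·(0.5) + (4.8333)·(1.5) + (1.8333)·(-1.5) + (-1.1667)·(1.5)) / 5 = 2.5/5 = 0.5
  s[B,B] = ((-3.5)·(-3.5) + (1.5)·(1.5) + (0.5)·(0.5) + (1.5)·(1.5) + (-1.5)·(-1.5) + (1.5)·(1.5)) / 5 = 21.5/5 = 4.3
  Sample standard deviations s_i = √(s[i,i]):
  s(A) = √(7.7667) = 2.7869
  s(B) = √(4.3) = 2.0736

Step 3 — r_{ij} = s_{ij} / (s_i · s_j):
  r[A,A] = 1 (diagonal).
  r[A,B] = 0.5 / (2.7869 · 2.0736) = 0.5 / 5.779 = 0.0865
  r[B,B] = 1 (diagonal).

R is symmetric with unit diagonal. Assembling:

R = [[1, 0.0865],
 [0.0865, 1]]


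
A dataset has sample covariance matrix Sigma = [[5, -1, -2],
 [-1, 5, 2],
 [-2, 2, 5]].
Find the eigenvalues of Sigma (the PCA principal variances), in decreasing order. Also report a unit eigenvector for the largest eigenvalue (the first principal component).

Step 1 — characteristic polynomial p(λ) = det(λI - Sigma) = λ³ - tr·λ² + c_1·λ - det, where tr = trace, c_1 = sum of the principal 2×2 minors, det = det(Sigma):
  tr = 5 + 5 + 5 = 15,
  c_1 = (5·5 - (-1)²) + (5·5 - (-2)²) + (5·5 - (2)²) = 24 + 21 + 21 = 66,
  det = 5·(5·5 - (2)²) - (-1)·((-1)·5 - (2)·(-2)) + (-2)·((-1)·(2) - 5·(-2)) = 5·(21) - (-1)·(-1) + (-2)·(8) = 88.
  So p(λ) = λ³ - 15λ² + 66λ - 88.
Step 2 — look for an integer root (rational root theorem: any rational root is an integer divisor of 88). Testing λ = 4:
  p(4) = 64 - 240 + 264 - 88 = 0  ✓
  Dividing out (λ - 4): p(λ) = (λ - 4)(λ² - 11λ + 22).
Step 3 — remaining eigenvalues from the quadratic λ² - 11λ + 22 = 0:
  Δ = 11² - 4·22 = 121 - 88 = 33,  λ = (11 ± √33)/2 = (11 ± 5.7446)/2 ≈ 8.3723 or 2.6277.
  Sorted: λ_1 = 8.3723,  λ_2 = 4,  λ_3 = 2.6277  (check: sum = 15 = tr ✓).

Step 4 — unit eigenvector for λ_1 ≈ 8.3723: v spans the null space of (Sigma - λ_1 I), whose rows are
  r_1 = (-3.3723, -1, -2),  r_2 = (-1, -3.3723, 2),  r_3 = (-2, 2, -3.3723).
  v is orthogonal to every row, so take v ∝ r_1 × r_2 = ((-1)·(2) - (-2)·(-3.3723), (-2)·(-1) - (-3.3723)·(2), (-3.3723)·(-3.3723) - (-1)·(-1)) ≈ (-8.7446, 8.7446, 10.3723).
  Rescale (multiply by -1 so the first nonzero entry is positive): u = (8.7446, -8.7446, -10.3723).
  ||u|| = √((8.7446)² + (-8.7446)² + (-10.3723)²) = √(260.519) ≈ 16.1406,  v_1 = u/||u|| ≈ (0.5418, -0.5418, -0.6426) (||v_1|| = 1).

λ_1 = 8.3723,  λ_2 = 4,  λ_3 = 2.6277;  v_1 ≈ (0.5418, -0.5418, -0.6426)


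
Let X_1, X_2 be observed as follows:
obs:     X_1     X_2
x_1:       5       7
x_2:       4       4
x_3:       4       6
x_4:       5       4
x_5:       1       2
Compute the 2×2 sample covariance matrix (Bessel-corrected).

Step 1 — column means:
  mean(X_1) = (5 + 4 + 4 + 5 + 1) / 5 = 19/5 = 3.8
  mean(X_2) = (7 + 4 + 6 + 4 + 2) / 5 = 23/5 = 4.6

Step 2 — sample covariance S[i,j] = (1/(n-1)) · Σ_k (x_{k,i} - mean_i) · (x_{k,j} - mean_j), with n-1 = 4.
  S[X_1,X_1] = ((1.2)·(1.2) + (0.2)·(0.2) + (0.2)·(0.2) + (1.2)·(1.2) + (-2.8)·(-2.8)) / 4 = 10.8/4 = 2.7
  S[X_1,X_2] = ((1.2)·(2.4) + (0.2)·(-0.6) + (0.2)·(1.4) + (1.2)·(-0.6) + (-2.8)·(-2.6)) / 4 = 9.6/4 = 2.4
  S[X_2,X_2] = ((2.4)·(2.4) + (-0.6)·(-0.6) + (1.4)·(1.4) + (-0.6)·(-0.6) + (-2.6)·(-2.6)) / 4 = 15.2/4 = 3.8

S is symmetric (S[j,i] = S[i,j]). Assembling:

S = [[2.7, 2.4],
 [2.4, 3.8]]


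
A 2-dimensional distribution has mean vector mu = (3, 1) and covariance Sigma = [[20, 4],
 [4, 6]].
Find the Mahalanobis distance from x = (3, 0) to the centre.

Step 1 — centre the observation: (x - mu) = (0, -1).

Step 2 — invert Sigma. det(Sigma) = 20·6 - (4)² = 104.
  Sigma^{-1} = (1/det) · [[d, -b], [-b, a]] = [[0.0577, -0.0385],
 [-0.0385, 0.1923]].

Step 3 — form the quadratic (x - mu)^T · Sigma^{-1} · (x - mu):
  Sigma^{-1} · (x - mu) = (0.0385, -0.1923).
  (x - mu)^T · [Sigma^{-1} · (x - mu)] = (0)·(0.0385) + (-1)·(-0.1923) = 0.1923.

Step 4 — take square root: d = √(0.1923) ≈ 0.4385.

d(x, mu) = √(0.1923) ≈ 0.4385


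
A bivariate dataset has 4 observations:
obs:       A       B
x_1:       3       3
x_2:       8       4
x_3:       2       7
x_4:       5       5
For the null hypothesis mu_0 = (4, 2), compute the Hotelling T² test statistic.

Step 1 — sample mean vector:
  mean(A) = (3 + 8 + 2 + 5) / 4 = 18/4 = 4.5
  mean(B) = (3 + 4 + 7 + 5) / 4 = 19/4 = 4.75
  x̄ = (4.5, 4.75),  deviation x̄ - mu_0 = (4.5, 4.75) - (4, 2) = (0.5, 2.75).

Step 2 — sample covariance matrix, S[i,j] = (1/(n-1)) · Σ_k (x_{k,i} - mean_i) · (x_{k,j} - mean_j), divisor n-1 = 3:
  S[A,A] = ((-1.5)·(-1.5) + (3.5)·(3.5) + (-2.5)·(-2.5) + (0.5)·(0.5)) / 3 = 21/3 = 7
  S[A,B] = ((-1.5)·(-1.75) + (3.5)·(-0.75) + (-2.5)·(2.25) + (0.5)·(0.25)) / 3 = -5.5/3 = -1.8333
  S[B,B] = ((-1.75)·(-1.75) + (-0.75)·(-0.75) + (2.25)·(2.25) + (0.25)·(0.25)) / 3 = 8.75/3 = 2.9167
  S = [[7, -1.8333],
 [-1.8333, 2.9167]].

Step 3 — invert S. det(S) = 7·2.9167 - (-1.8333)² = 17.0556.
  S^{-1} = (1/det) · [[d, -b], [-b, a]] = [[0.171, 0.1075],
 [0.1075, 0.4104]].

Step 4 — quadratic form (x̄ - mu_0)^T · S^{-1} · (x̄ - mu_0):
  S^{-1} · (x̄ - mu_0) = (0.3811, 1.1824),
  (x̄ - mu_0)^T · [...] = (0.5)·(0.3811) + (2.75)·(1.1824) = 3.4422.

Step 5 — scale by n: T² = 4 · 3.4422 = 13.7687.

T² ≈ 13.7687


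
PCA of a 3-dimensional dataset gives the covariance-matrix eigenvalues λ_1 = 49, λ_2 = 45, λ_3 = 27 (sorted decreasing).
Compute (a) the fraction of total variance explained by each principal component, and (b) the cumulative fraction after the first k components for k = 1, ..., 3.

Step 1 — total variance = trace(Sigma) = Σ λ_i = 49 + 45 + 27 = 121.

Step 2 — fraction explained by component i = λ_i / Σ λ:
  PC1: 49/121 = 0.405
  PC2: 45/121 = 0.3719
  PC3: 27/121 = 0.2231

Step 3 — cumulative fraction after k components = (λ_1 + ... + λ_k) / Σ λ:
  k = 1: 49/121 = 0.405
  k = 2: (49 + 45)/121 = 94/121 = 0.7769
  k = 3: (49 + 45 + 27)/121 = 121/121 = 1

Summary (fraction, with percent):

explained: PC1 0.405 (40.5%), PC2 0.3719 (37.19%), PC3 0.2231 (22.31%);  cumulative: 0.405, 0.7769, 1


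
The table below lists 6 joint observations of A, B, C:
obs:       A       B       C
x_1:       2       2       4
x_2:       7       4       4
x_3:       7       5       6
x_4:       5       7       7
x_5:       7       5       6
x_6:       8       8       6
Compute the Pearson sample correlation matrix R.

Step 1 — column means:
  mean(A) = (2 + 7 + 7 + 5 + 7 + 8) / 6 = 36/6 = 6
  mean(B) = (2 + 4 + 5 + 7 + 5 + 8) / 6 = 31/6 = 5.1667
  mean(C) = (4 + 4 + 6 + 7 + 6 + 6) / 6 = 33/6 = 5.5

Step 2 — sample variances and covariances s[i,j] = (1/(n-1)) · Σ_k (x_{k,i} - mean_i) · (x_{k,j} - mean_j), with n-1 = 5:
  s[A,A] = ((-4)·(-4) + (1)·(1) + (1)·(1) + (-1)·(-1) + (1)·(1) + (2)·(2)) / 5 = 24/5 = 4.8
  s[A,B] = ((-4)·(-3.1667) + (1)·(-1.1667) + (1)·(-0.1667) + (-1)·(1.8333) + (1)·(-0.1667) + (2)·(2.8333)) / 5 = 15/5 = 3
  s[A,C] = ((-4)·(-1.5) + (1)·(-1.5) + (1)·(0.5) + (-1)·(1.5) + (1)·(0.5) + (2)·(0.5)) / 5 = 5/5 = 1
  s[B,B] = ((-3.1667)·(-3.1667) + (-1.1667)·(-1.1667) + (-0.1667)·(-0.1667) + (1.8333)·(1.8333) + (-0.1667)·(-0.1667) + (2.8333)·(2.8333)) / 5 = 22.8333/5 = 4.5667
  s[B,C] = ((-3.1667)·(-1.5) + (-1.1667)·(-1.5) + (-0.1667)·(0.5) + (1.8333)·(1.5) + (-0.1667)·(0.5) + (2.8333)·(0.5)) / 5 = 10.5/5 = 2.1
  s[C,C] = ((-1.5)·(-1.5) + (-1.5)·(-1.5) + (0.5)·(0.5) + (1.5)·(1.5) + (0.5)·(0.5) + (0.5)·(0.5)) / 5 = 7.5/5 = 1.5
  Sample standard deviations s_i = √(s[i,i]):
  s(A) = √(4.8) = 2.1909
  s(B) = √(4.5667) = 2.137
  s(C) = √(1.5) = 1.2247

Step 3 — r_{ij} = s_{ij} / (s_i · s_j):
  r[A,A] = 1 (diagonal).
  r[A,B] = 3 / (2.1909 · 2.137) = 3 / 4.6819 = 0.6408
  r[A,C] = 1 / (2.1909 · 1.2247) = 1 / 2.6833 = 0.3727
  r[B,B] = 1 (diagonal).
  r[B,C] = 2.1 / (2.137 · 1.2247) = 2.1 / 2.6173 = 0.8024
  r[C,C] = 1 (diagonal).

R is symmetric with unit diagonal. Assembling:

R = [[1, 0.6408, 0.3727],
 [0.6408, 1, 0.8024],
 [0.3727, 0.8024, 1]]


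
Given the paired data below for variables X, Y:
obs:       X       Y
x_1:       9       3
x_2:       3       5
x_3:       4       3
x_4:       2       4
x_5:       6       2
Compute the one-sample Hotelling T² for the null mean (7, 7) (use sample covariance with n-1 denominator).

Step 1 — sample mean vector:
  mean(X) = (9 + 3 + 4 + 2 + 6) / 5 = 24/5 = 4.8
  mean(Y) = (3 + 5 + 3 + 4 + 2) / 5 = 17/5 = 3.4
  x̄ = (4.8, 3.4),  deviation x̄ - mu_0 = (4.8, 3.4) - (7, 7) = (-2.2, -3.6).

Step 2 — sample covariance matrix, S[i,j] = (1/(n-1)) · Σ_k (x_{k,i} - mean_i) · (x_{k,j} - mean_j), divisor n-1 = 4:
  S[X,X] = ((4.2)·(4.2) + (-1.8)·(-1.8) + (-0.8)·(-0.8) + (-2.8)·(-2.8) + (1.2)·(1.2)) / 4 = 30.8/4 = 7.7
  S[X,Y] = ((4.2)·(-0.4) + (-1.8)·(1.6) + (-0.8)·(-0.4) + (-2.8)·(0.6) + (1.2)·(-1.4)) / 4 = -7.6/4 = -1.9
  S[Y,Y] = ((-0.4)·(-0.4) + (1.6)·(1.6) + (-0.4)·(-0.4) + (0.6)·(0.6) + (-1.4)·(-1.4)) / 4 = 5.2/4 = 1.3
  S = [[7.7, -1.9],
 [-1.9, 1.3]].

Step 3 — invert S. det(S) = 7.7·1.3 - (-1.9)² = 6.4.
  S^{-1} = (1/det) · [[d, -b], [-b, a]] = [[0.2031, 0.2969],
 [0.2969, 1.2031]].

Step 4 — quadratic form (x̄ - mu_0)^T · S^{-1} · (x̄ - mu_0):
  S^{-1} · (x̄ - mu_0) = (-1.5156, -4.9844),
  (x̄ - mu_0)^T · [...] = (-2.2)·(-1.5156) + (-3.6)·(-4.9844) = 21.2781.

Step 5 — scale by n: T² = 5 · 21.2781 = 106.3906.

T² ≈ 106.3906


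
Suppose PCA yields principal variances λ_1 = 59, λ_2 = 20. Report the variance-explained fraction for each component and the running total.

Step 1 — total variance = trace(Sigma) = Σ λ_i = 59 + 20 = 79.

Step 2 — fraction explained by component i = λ_i / Σ λ:
  PC1: 59/79 = 0.7468
  PC2: 20/79 = 0.2532

Step 3 — cumulative fraction after k components = (λ_1 + ... + λ_k) / Σ λ:
  k = 1: 59/79 = 0.7468
  k = 2: (59 + 20)/79 = 79/79 = 1

Summary (fraction, with percent):

explained: PC1 0.7468 (74.68%), PC2 0.2532 (25.32%);  cumulative: 0.7468, 1


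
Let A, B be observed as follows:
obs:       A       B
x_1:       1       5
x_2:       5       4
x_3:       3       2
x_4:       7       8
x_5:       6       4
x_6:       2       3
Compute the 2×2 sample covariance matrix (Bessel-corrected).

Step 1 — column means:
  mean(A) = (1 + 5 + 3 + 7 + 6 + 2) / 6 = 24/6 = 4
  mean(B) = (5 + 4 + 2 + 8 + 4 + 3) / 6 = 26/6 = 4.3333

Step 2 — sample covariance S[i,j] = (1/(n-1)) · Σ_k (x_{k,i} - mean_i) · (x_{k,j} - mean_j), with n-1 = 5.
  S[A,A] = ((-3)·(-3) + (1)·(1) + (-1)·(-1) + (3)·(3) + (2)·(2) + (-2)·(-2)) / 5 = 28/5 = 5.6
  S[A,B] = ((-3)·(0.6667) + (1)·(-0.3333) + (-1)·(-2.3333) + (3)·(3.6667) + (2)·(-0.3333) + (-2)·(-1.3333)) / 5 = 13/5 = 2.6
  S[B,B] = ((0.6667)·(0.6667) + (-0.3333)·(-0.3333) + (-2.3333)·(-2.3333) + (3.6667)·(3.6667) + (-0.3333)·(-0.3333) + (-1.3333)·(-1.3333)) / 5 = 21.3333/5 = 4.2667

S is symmetric (S[j,i] = S[i,j]). Assembling:

S = [[5.6, 2.6],
 [2.6, 4.2667]]


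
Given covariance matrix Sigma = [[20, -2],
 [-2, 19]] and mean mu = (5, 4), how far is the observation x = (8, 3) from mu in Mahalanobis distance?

Step 1 — centre the observation: (x - mu) = (3, -1).

Step 2 — invert Sigma. det(Sigma) = 20·19 - (-2)² = 376.
  Sigma^{-1} = (1/det) · [[d, -b], [-b, a]] = [[0.0505, 0.0053],
 [0.0053, 0.0532]].

Step 3 — form the quadratic (x - mu)^T · Sigma^{-1} · (x - mu):
  Sigma^{-1} · (x - mu) = (0.1463, -0.0372).
  (x - mu)^T · [Sigma^{-1} · (x - mu)] = (3)·(0.1463) + (-1)·(-0.0372) = 0.4761.

Step 4 — take square root: d = √(0.4761) ≈ 0.69.

d(x, mu) = √(0.4761) ≈ 0.69


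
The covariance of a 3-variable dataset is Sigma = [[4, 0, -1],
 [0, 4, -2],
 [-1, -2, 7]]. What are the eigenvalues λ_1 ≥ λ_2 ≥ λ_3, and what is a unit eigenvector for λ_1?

Step 1 — characteristic polynomial p(λ) = det(λI - Sigma) = λ³ - tr·λ² + c_1·λ - det, where tr = trace, c_1 = sum of the principal 2×2 minors, det = det(Sigma):
  tr = 4 + 4 + 7 = 15,
  c_1 = (4·4 - (0)²) + (4·7 - (-1)²) + (4·7 - (-2)²) = 16 + 27 + 24 = 67,
  det = 4·(4·7 - (-2)²) - (0)·((0)·7 - (-2)·(-1)) + (-1)·((0)·(-2) - 4·(-1)) = 4·(24) - (0)·(-2) + (-1)·(4) = 92.
  So p(λ) = λ³ - 15λ² + 67λ - 92.
Step 2 — look for an integer root (rational root theorem: any rational root is an integer divisor of 92). Testing λ = 4:
  p(4) = 64 - 240 + 268 - 92 = 0  ✓
  Dividing out (λ - 4): p(λ) = (λ - 4)(λ² - 11λ + 23).
Step 3 — remaining eigenvalues from the quadratic λ² - 11λ + 23 = 0:
  Δ = 11² - 4·23 = 121 - 92 = 29,  λ = (11 ± √29)/2 = (11 ± 5.3852)/2 ≈ 8.1926 or 2.8074.
  Sorted: λ_1 = 8.1926,  λ_2 = 4,  λ_3 = 2.8074  (check: sum = 15 = tr ✓).

Step 4 — unit eigenvector for λ_1 ≈ 8.1926: v spans the null space of (Sigma - λ_1 I), whose rows are
  r_1 = (-4.1926, 0, -1),  r_2 = (0, -4.1926, -2),  r_3 = (-1, -2, -1.1926).
  v is orthogonal to every row, so take v ∝ r_1 × r_2 = ((0)·(-2) - (-1)·(-4.1926), (-1)·(0) - (-4.1926)·(-2), (-4.1926)·(-4.1926) - (0)·(0)) ≈ (-4.1926, -8.3852, 17.5777).
  Rescale (multiply by -1 so the first nonzero entry is positive): u = (4.1926, 8.3852, -17.5777).
  ||u|| = √((4.1926)² + (8.3852)² + (-17.5777)²) = √(396.8659) ≈ 19.9215,  v_1 = u/||u|| ≈ (0.2105, 0.4209, -0.8824) (||v_1|| = 1).

λ_1 = 8.1926,  λ_2 = 4,  λ_3 = 2.8074;  v_1 ≈ (0.2105, 0.4209, -0.8824)
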